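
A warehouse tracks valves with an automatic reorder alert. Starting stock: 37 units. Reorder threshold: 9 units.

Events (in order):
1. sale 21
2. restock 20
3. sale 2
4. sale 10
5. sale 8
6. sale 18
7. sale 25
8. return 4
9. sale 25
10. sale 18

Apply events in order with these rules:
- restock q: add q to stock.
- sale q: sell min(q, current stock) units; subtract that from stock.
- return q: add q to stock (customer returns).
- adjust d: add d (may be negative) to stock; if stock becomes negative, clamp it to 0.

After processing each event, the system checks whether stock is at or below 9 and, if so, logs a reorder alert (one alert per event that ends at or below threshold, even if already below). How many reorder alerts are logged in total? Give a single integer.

Processing events:
Start: stock = 37
  Event 1 (sale 21): sell min(21,37)=21. stock: 37 - 21 = 16. total_sold = 21
  Event 2 (restock 20): 16 + 20 = 36
  Event 3 (sale 2): sell min(2,36)=2. stock: 36 - 2 = 34. total_sold = 23
  Event 4 (sale 10): sell min(10,34)=10. stock: 34 - 10 = 24. total_sold = 33
  Event 5 (sale 8): sell min(8,24)=8. stock: 24 - 8 = 16. total_sold = 41
  Event 6 (sale 18): sell min(18,16)=16. stock: 16 - 16 = 0. total_sold = 57
  Event 7 (sale 25): sell min(25,0)=0. stock: 0 - 0 = 0. total_sold = 57
  Event 8 (return 4): 0 + 4 = 4
  Event 9 (sale 25): sell min(25,4)=4. stock: 4 - 4 = 0. total_sold = 61
  Event 10 (sale 18): sell min(18,0)=0. stock: 0 - 0 = 0. total_sold = 61
Final: stock = 0, total_sold = 61

Checking against threshold 9:
  After event 1: stock=16 > 9
  After event 2: stock=36 > 9
  After event 3: stock=34 > 9
  After event 4: stock=24 > 9
  After event 5: stock=16 > 9
  After event 6: stock=0 <= 9 -> ALERT
  After event 7: stock=0 <= 9 -> ALERT
  After event 8: stock=4 <= 9 -> ALERT
  After event 9: stock=0 <= 9 -> ALERT
  After event 10: stock=0 <= 9 -> ALERT
Alert events: [6, 7, 8, 9, 10]. Count = 5

Answer: 5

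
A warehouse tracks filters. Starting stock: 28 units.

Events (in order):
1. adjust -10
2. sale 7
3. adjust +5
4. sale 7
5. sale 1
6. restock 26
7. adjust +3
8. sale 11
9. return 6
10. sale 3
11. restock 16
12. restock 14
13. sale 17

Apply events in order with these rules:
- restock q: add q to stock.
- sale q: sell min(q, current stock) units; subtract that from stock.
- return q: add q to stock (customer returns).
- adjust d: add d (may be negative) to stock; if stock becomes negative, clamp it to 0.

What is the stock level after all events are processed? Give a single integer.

Processing events:
Start: stock = 28
  Event 1 (adjust -10): 28 + -10 = 18
  Event 2 (sale 7): sell min(7,18)=7. stock: 18 - 7 = 11. total_sold = 7
  Event 3 (adjust +5): 11 + 5 = 16
  Event 4 (sale 7): sell min(7,16)=7. stock: 16 - 7 = 9. total_sold = 14
  Event 5 (sale 1): sell min(1,9)=1. stock: 9 - 1 = 8. total_sold = 15
  Event 6 (restock 26): 8 + 26 = 34
  Event 7 (adjust +3): 34 + 3 = 37
  Event 8 (sale 11): sell min(11,37)=11. stock: 37 - 11 = 26. total_sold = 26
  Event 9 (return 6): 26 + 6 = 32
  Event 10 (sale 3): sell min(3,32)=3. stock: 32 - 3 = 29. total_sold = 29
  Event 11 (restock 16): 29 + 16 = 45
  Event 12 (restock 14): 45 + 14 = 59
  Event 13 (sale 17): sell min(17,59)=17. stock: 59 - 17 = 42. total_sold = 46
Final: stock = 42, total_sold = 46

Answer: 42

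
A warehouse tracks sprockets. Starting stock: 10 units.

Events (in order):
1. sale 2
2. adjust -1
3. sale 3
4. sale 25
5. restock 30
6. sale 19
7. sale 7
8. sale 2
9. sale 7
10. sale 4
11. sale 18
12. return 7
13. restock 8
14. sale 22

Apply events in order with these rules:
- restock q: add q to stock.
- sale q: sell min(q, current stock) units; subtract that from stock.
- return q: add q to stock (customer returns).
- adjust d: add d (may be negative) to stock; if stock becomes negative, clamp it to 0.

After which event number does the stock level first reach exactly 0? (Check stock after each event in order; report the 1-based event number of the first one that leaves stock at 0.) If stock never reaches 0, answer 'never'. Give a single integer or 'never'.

Answer: 4

Derivation:
Processing events:
Start: stock = 10
  Event 1 (sale 2): sell min(2,10)=2. stock: 10 - 2 = 8. total_sold = 2
  Event 2 (adjust -1): 8 + -1 = 7
  Event 3 (sale 3): sell min(3,7)=3. stock: 7 - 3 = 4. total_sold = 5
  Event 4 (sale 25): sell min(25,4)=4. stock: 4 - 4 = 0. total_sold = 9
  Event 5 (restock 30): 0 + 30 = 30
  Event 6 (sale 19): sell min(19,30)=19. stock: 30 - 19 = 11. total_sold = 28
  Event 7 (sale 7): sell min(7,11)=7. stock: 11 - 7 = 4. total_sold = 35
  Event 8 (sale 2): sell min(2,4)=2. stock: 4 - 2 = 2. total_sold = 37
  Event 9 (sale 7): sell min(7,2)=2. stock: 2 - 2 = 0. total_sold = 39
  Event 10 (sale 4): sell min(4,0)=0. stock: 0 - 0 = 0. total_sold = 39
  Event 11 (sale 18): sell min(18,0)=0. stock: 0 - 0 = 0. total_sold = 39
  Event 12 (return 7): 0 + 7 = 7
  Event 13 (restock 8): 7 + 8 = 15
  Event 14 (sale 22): sell min(22,15)=15. stock: 15 - 15 = 0. total_sold = 54
Final: stock = 0, total_sold = 54

First zero at event 4.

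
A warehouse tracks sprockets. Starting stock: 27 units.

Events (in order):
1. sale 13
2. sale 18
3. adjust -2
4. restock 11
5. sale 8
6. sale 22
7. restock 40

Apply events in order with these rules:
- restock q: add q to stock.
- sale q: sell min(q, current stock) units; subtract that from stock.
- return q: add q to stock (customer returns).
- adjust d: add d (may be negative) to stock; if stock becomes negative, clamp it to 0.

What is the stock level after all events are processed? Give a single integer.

Processing events:
Start: stock = 27
  Event 1 (sale 13): sell min(13,27)=13. stock: 27 - 13 = 14. total_sold = 13
  Event 2 (sale 18): sell min(18,14)=14. stock: 14 - 14 = 0. total_sold = 27
  Event 3 (adjust -2): 0 + -2 = 0 (clamped to 0)
  Event 4 (restock 11): 0 + 11 = 11
  Event 5 (sale 8): sell min(8,11)=8. stock: 11 - 8 = 3. total_sold = 35
  Event 6 (sale 22): sell min(22,3)=3. stock: 3 - 3 = 0. total_sold = 38
  Event 7 (restock 40): 0 + 40 = 40
Final: stock = 40, total_sold = 38

Answer: 40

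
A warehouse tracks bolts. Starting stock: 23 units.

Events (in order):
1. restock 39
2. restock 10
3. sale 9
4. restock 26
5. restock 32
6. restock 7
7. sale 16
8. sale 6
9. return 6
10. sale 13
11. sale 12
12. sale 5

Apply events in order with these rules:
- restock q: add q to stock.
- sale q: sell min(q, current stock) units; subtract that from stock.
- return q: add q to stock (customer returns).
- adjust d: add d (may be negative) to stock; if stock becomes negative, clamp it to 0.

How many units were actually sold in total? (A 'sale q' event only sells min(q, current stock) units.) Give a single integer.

Processing events:
Start: stock = 23
  Event 1 (restock 39): 23 + 39 = 62
  Event 2 (restock 10): 62 + 10 = 72
  Event 3 (sale 9): sell min(9,72)=9. stock: 72 - 9 = 63. total_sold = 9
  Event 4 (restock 26): 63 + 26 = 89
  Event 5 (restock 32): 89 + 32 = 121
  Event 6 (restock 7): 121 + 7 = 128
  Event 7 (sale 16): sell min(16,128)=16. stock: 128 - 16 = 112. total_sold = 25
  Event 8 (sale 6): sell min(6,112)=6. stock: 112 - 6 = 106. total_sold = 31
  Event 9 (return 6): 106 + 6 = 112
  Event 10 (sale 13): sell min(13,112)=13. stock: 112 - 13 = 99. total_sold = 44
  Event 11 (sale 12): sell min(12,99)=12. stock: 99 - 12 = 87. total_sold = 56
  Event 12 (sale 5): sell min(5,87)=5. stock: 87 - 5 = 82. total_sold = 61
Final: stock = 82, total_sold = 61

Answer: 61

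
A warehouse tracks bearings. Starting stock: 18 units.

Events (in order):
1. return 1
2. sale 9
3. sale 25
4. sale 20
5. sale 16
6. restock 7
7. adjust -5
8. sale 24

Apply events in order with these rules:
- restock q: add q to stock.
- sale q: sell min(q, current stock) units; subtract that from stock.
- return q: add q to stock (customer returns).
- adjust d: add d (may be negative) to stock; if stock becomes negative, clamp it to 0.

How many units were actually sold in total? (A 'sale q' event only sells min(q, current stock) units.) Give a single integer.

Answer: 21

Derivation:
Processing events:
Start: stock = 18
  Event 1 (return 1): 18 + 1 = 19
  Event 2 (sale 9): sell min(9,19)=9. stock: 19 - 9 = 10. total_sold = 9
  Event 3 (sale 25): sell min(25,10)=10. stock: 10 - 10 = 0. total_sold = 19
  Event 4 (sale 20): sell min(20,0)=0. stock: 0 - 0 = 0. total_sold = 19
  Event 5 (sale 16): sell min(16,0)=0. stock: 0 - 0 = 0. total_sold = 19
  Event 6 (restock 7): 0 + 7 = 7
  Event 7 (adjust -5): 7 + -5 = 2
  Event 8 (sale 24): sell min(24,2)=2. stock: 2 - 2 = 0. total_sold = 21
Final: stock = 0, total_sold = 21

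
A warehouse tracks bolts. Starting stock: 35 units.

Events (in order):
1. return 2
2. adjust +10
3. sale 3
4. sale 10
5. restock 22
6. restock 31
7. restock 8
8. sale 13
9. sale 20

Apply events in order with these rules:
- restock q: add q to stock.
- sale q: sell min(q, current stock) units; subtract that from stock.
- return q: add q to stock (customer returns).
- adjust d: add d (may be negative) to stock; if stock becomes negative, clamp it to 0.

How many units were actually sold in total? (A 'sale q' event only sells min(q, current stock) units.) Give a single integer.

Processing events:
Start: stock = 35
  Event 1 (return 2): 35 + 2 = 37
  Event 2 (adjust +10): 37 + 10 = 47
  Event 3 (sale 3): sell min(3,47)=3. stock: 47 - 3 = 44. total_sold = 3
  Event 4 (sale 10): sell min(10,44)=10. stock: 44 - 10 = 34. total_sold = 13
  Event 5 (restock 22): 34 + 22 = 56
  Event 6 (restock 31): 56 + 31 = 87
  Event 7 (restock 8): 87 + 8 = 95
  Event 8 (sale 13): sell min(13,95)=13. stock: 95 - 13 = 82. total_sold = 26
  Event 9 (sale 20): sell min(20,82)=20. stock: 82 - 20 = 62. total_sold = 46
Final: stock = 62, total_sold = 46

Answer: 46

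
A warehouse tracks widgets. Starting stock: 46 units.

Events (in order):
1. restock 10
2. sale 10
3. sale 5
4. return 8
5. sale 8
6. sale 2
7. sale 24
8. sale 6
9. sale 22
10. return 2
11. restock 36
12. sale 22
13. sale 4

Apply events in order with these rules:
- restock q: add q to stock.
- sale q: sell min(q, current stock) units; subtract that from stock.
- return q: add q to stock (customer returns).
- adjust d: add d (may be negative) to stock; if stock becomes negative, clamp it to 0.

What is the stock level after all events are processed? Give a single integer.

Processing events:
Start: stock = 46
  Event 1 (restock 10): 46 + 10 = 56
  Event 2 (sale 10): sell min(10,56)=10. stock: 56 - 10 = 46. total_sold = 10
  Event 3 (sale 5): sell min(5,46)=5. stock: 46 - 5 = 41. total_sold = 15
  Event 4 (return 8): 41 + 8 = 49
  Event 5 (sale 8): sell min(8,49)=8. stock: 49 - 8 = 41. total_sold = 23
  Event 6 (sale 2): sell min(2,41)=2. stock: 41 - 2 = 39. total_sold = 25
  Event 7 (sale 24): sell min(24,39)=24. stock: 39 - 24 = 15. total_sold = 49
  Event 8 (sale 6): sell min(6,15)=6. stock: 15 - 6 = 9. total_sold = 55
  Event 9 (sale 22): sell min(22,9)=9. stock: 9 - 9 = 0. total_sold = 64
  Event 10 (return 2): 0 + 2 = 2
  Event 11 (restock 36): 2 + 36 = 38
  Event 12 (sale 22): sell min(22,38)=22. stock: 38 - 22 = 16. total_sold = 86
  Event 13 (sale 4): sell min(4,16)=4. stock: 16 - 4 = 12. total_sold = 90
Final: stock = 12, total_sold = 90

Answer: 12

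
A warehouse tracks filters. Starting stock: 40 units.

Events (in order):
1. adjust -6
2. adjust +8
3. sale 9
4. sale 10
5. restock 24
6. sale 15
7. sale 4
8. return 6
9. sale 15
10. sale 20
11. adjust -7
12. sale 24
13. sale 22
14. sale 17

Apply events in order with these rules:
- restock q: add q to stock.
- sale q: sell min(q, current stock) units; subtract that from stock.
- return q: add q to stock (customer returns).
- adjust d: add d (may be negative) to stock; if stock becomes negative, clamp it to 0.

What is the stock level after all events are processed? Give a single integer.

Answer: 0

Derivation:
Processing events:
Start: stock = 40
  Event 1 (adjust -6): 40 + -6 = 34
  Event 2 (adjust +8): 34 + 8 = 42
  Event 3 (sale 9): sell min(9,42)=9. stock: 42 - 9 = 33. total_sold = 9
  Event 4 (sale 10): sell min(10,33)=10. stock: 33 - 10 = 23. total_sold = 19
  Event 5 (restock 24): 23 + 24 = 47
  Event 6 (sale 15): sell min(15,47)=15. stock: 47 - 15 = 32. total_sold = 34
  Event 7 (sale 4): sell min(4,32)=4. stock: 32 - 4 = 28. total_sold = 38
  Event 8 (return 6): 28 + 6 = 34
  Event 9 (sale 15): sell min(15,34)=15. stock: 34 - 15 = 19. total_sold = 53
  Event 10 (sale 20): sell min(20,19)=19. stock: 19 - 19 = 0. total_sold = 72
  Event 11 (adjust -7): 0 + -7 = 0 (clamped to 0)
  Event 12 (sale 24): sell min(24,0)=0. stock: 0 - 0 = 0. total_sold = 72
  Event 13 (sale 22): sell min(22,0)=0. stock: 0 - 0 = 0. total_sold = 72
  Event 14 (sale 17): sell min(17,0)=0. stock: 0 - 0 = 0. total_sold = 72
Final: stock = 0, total_sold = 72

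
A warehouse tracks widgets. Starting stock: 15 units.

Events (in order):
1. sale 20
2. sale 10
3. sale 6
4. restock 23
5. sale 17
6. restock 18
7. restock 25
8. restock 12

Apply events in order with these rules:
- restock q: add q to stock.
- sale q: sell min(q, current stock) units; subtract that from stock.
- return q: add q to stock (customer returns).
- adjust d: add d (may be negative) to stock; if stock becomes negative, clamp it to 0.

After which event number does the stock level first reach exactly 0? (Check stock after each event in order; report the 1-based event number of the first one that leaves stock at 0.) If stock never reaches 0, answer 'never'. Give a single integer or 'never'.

Answer: 1

Derivation:
Processing events:
Start: stock = 15
  Event 1 (sale 20): sell min(20,15)=15. stock: 15 - 15 = 0. total_sold = 15
  Event 2 (sale 10): sell min(10,0)=0. stock: 0 - 0 = 0. total_sold = 15
  Event 3 (sale 6): sell min(6,0)=0. stock: 0 - 0 = 0. total_sold = 15
  Event 4 (restock 23): 0 + 23 = 23
  Event 5 (sale 17): sell min(17,23)=17. stock: 23 - 17 = 6. total_sold = 32
  Event 6 (restock 18): 6 + 18 = 24
  Event 7 (restock 25): 24 + 25 = 49
  Event 8 (restock 12): 49 + 12 = 61
Final: stock = 61, total_sold = 32

First zero at event 1.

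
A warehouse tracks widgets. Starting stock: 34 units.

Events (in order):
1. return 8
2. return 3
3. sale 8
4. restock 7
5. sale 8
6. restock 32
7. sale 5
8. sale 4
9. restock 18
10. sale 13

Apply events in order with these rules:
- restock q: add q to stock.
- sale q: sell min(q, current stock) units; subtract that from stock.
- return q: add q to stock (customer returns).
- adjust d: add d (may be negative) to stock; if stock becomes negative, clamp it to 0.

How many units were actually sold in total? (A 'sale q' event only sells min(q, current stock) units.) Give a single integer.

Processing events:
Start: stock = 34
  Event 1 (return 8): 34 + 8 = 42
  Event 2 (return 3): 42 + 3 = 45
  Event 3 (sale 8): sell min(8,45)=8. stock: 45 - 8 = 37. total_sold = 8
  Event 4 (restock 7): 37 + 7 = 44
  Event 5 (sale 8): sell min(8,44)=8. stock: 44 - 8 = 36. total_sold = 16
  Event 6 (restock 32): 36 + 32 = 68
  Event 7 (sale 5): sell min(5,68)=5. stock: 68 - 5 = 63. total_sold = 21
  Event 8 (sale 4): sell min(4,63)=4. stock: 63 - 4 = 59. total_sold = 25
  Event 9 (restock 18): 59 + 18 = 77
  Event 10 (sale 13): sell min(13,77)=13. stock: 77 - 13 = 64. total_sold = 38
Final: stock = 64, total_sold = 38

Answer: 38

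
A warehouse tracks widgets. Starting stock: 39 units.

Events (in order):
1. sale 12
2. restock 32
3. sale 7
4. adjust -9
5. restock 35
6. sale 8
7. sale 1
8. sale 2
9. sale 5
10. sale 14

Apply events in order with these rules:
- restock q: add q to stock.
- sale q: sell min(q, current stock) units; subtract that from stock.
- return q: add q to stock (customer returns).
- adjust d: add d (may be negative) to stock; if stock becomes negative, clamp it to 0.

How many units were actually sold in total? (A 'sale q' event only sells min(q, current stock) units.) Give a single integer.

Processing events:
Start: stock = 39
  Event 1 (sale 12): sell min(12,39)=12. stock: 39 - 12 = 27. total_sold = 12
  Event 2 (restock 32): 27 + 32 = 59
  Event 3 (sale 7): sell min(7,59)=7. stock: 59 - 7 = 52. total_sold = 19
  Event 4 (adjust -9): 52 + -9 = 43
  Event 5 (restock 35): 43 + 35 = 78
  Event 6 (sale 8): sell min(8,78)=8. stock: 78 - 8 = 70. total_sold = 27
  Event 7 (sale 1): sell min(1,70)=1. stock: 70 - 1 = 69. total_sold = 28
  Event 8 (sale 2): sell min(2,69)=2. stock: 69 - 2 = 67. total_sold = 30
  Event 9 (sale 5): sell min(5,67)=5. stock: 67 - 5 = 62. total_sold = 35
  Event 10 (sale 14): sell min(14,62)=14. stock: 62 - 14 = 48. total_sold = 49
Final: stock = 48, total_sold = 49

Answer: 49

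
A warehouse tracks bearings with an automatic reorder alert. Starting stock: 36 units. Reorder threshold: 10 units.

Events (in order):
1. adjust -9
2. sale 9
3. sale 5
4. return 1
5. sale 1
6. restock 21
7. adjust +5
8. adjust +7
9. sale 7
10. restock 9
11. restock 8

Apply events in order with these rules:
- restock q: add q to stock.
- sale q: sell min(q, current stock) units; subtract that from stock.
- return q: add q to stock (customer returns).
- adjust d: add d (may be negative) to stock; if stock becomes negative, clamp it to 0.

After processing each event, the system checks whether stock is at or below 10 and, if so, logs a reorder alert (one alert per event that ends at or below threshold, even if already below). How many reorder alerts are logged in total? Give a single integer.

Processing events:
Start: stock = 36
  Event 1 (adjust -9): 36 + -9 = 27
  Event 2 (sale 9): sell min(9,27)=9. stock: 27 - 9 = 18. total_sold = 9
  Event 3 (sale 5): sell min(5,18)=5. stock: 18 - 5 = 13. total_sold = 14
  Event 4 (return 1): 13 + 1 = 14
  Event 5 (sale 1): sell min(1,14)=1. stock: 14 - 1 = 13. total_sold = 15
  Event 6 (restock 21): 13 + 21 = 34
  Event 7 (adjust +5): 34 + 5 = 39
  Event 8 (adjust +7): 39 + 7 = 46
  Event 9 (sale 7): sell min(7,46)=7. stock: 46 - 7 = 39. total_sold = 22
  Event 10 (restock 9): 39 + 9 = 48
  Event 11 (restock 8): 48 + 8 = 56
Final: stock = 56, total_sold = 22

Checking against threshold 10:
  After event 1: stock=27 > 10
  After event 2: stock=18 > 10
  After event 3: stock=13 > 10
  After event 4: stock=14 > 10
  After event 5: stock=13 > 10
  After event 6: stock=34 > 10
  After event 7: stock=39 > 10
  After event 8: stock=46 > 10
  After event 9: stock=39 > 10
  After event 10: stock=48 > 10
  After event 11: stock=56 > 10
Alert events: []. Count = 0

Answer: 0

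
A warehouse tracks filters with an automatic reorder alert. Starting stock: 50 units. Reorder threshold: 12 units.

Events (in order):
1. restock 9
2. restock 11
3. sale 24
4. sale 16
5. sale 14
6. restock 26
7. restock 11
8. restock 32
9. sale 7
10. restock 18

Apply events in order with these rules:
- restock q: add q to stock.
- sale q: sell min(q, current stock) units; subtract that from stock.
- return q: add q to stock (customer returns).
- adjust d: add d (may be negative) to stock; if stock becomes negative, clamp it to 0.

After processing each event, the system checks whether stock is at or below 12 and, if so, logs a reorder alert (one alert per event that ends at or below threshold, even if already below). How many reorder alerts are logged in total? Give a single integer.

Answer: 0

Derivation:
Processing events:
Start: stock = 50
  Event 1 (restock 9): 50 + 9 = 59
  Event 2 (restock 11): 59 + 11 = 70
  Event 3 (sale 24): sell min(24,70)=24. stock: 70 - 24 = 46. total_sold = 24
  Event 4 (sale 16): sell min(16,46)=16. stock: 46 - 16 = 30. total_sold = 40
  Event 5 (sale 14): sell min(14,30)=14. stock: 30 - 14 = 16. total_sold = 54
  Event 6 (restock 26): 16 + 26 = 42
  Event 7 (restock 11): 42 + 11 = 53
  Event 8 (restock 32): 53 + 32 = 85
  Event 9 (sale 7): sell min(7,85)=7. stock: 85 - 7 = 78. total_sold = 61
  Event 10 (restock 18): 78 + 18 = 96
Final: stock = 96, total_sold = 61

Checking against threshold 12:
  After event 1: stock=59 > 12
  After event 2: stock=70 > 12
  After event 3: stock=46 > 12
  After event 4: stock=30 > 12
  After event 5: stock=16 > 12
  After event 6: stock=42 > 12
  After event 7: stock=53 > 12
  After event 8: stock=85 > 12
  After event 9: stock=78 > 12
  After event 10: stock=96 > 12
Alert events: []. Count = 0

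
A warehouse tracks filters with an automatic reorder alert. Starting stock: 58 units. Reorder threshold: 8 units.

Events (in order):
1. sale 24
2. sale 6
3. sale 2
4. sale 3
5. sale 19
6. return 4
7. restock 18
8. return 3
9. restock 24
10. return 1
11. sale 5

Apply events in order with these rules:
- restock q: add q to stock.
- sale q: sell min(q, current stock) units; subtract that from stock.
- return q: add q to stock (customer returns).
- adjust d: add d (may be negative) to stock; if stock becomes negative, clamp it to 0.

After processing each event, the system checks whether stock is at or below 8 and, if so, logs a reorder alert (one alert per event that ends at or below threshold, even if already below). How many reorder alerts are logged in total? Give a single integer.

Processing events:
Start: stock = 58
  Event 1 (sale 24): sell min(24,58)=24. stock: 58 - 24 = 34. total_sold = 24
  Event 2 (sale 6): sell min(6,34)=6. stock: 34 - 6 = 28. total_sold = 30
  Event 3 (sale 2): sell min(2,28)=2. stock: 28 - 2 = 26. total_sold = 32
  Event 4 (sale 3): sell min(3,26)=3. stock: 26 - 3 = 23. total_sold = 35
  Event 5 (sale 19): sell min(19,23)=19. stock: 23 - 19 = 4. total_sold = 54
  Event 6 (return 4): 4 + 4 = 8
  Event 7 (restock 18): 8 + 18 = 26
  Event 8 (return 3): 26 + 3 = 29
  Event 9 (restock 24): 29 + 24 = 53
  Event 10 (return 1): 53 + 1 = 54
  Event 11 (sale 5): sell min(5,54)=5. stock: 54 - 5 = 49. total_sold = 59
Final: stock = 49, total_sold = 59

Checking against threshold 8:
  After event 1: stock=34 > 8
  After event 2: stock=28 > 8
  After event 3: stock=26 > 8
  After event 4: stock=23 > 8
  After event 5: stock=4 <= 8 -> ALERT
  After event 6: stock=8 <= 8 -> ALERT
  After event 7: stock=26 > 8
  After event 8: stock=29 > 8
  After event 9: stock=53 > 8
  After event 10: stock=54 > 8
  After event 11: stock=49 > 8
Alert events: [5, 6]. Count = 2

Answer: 2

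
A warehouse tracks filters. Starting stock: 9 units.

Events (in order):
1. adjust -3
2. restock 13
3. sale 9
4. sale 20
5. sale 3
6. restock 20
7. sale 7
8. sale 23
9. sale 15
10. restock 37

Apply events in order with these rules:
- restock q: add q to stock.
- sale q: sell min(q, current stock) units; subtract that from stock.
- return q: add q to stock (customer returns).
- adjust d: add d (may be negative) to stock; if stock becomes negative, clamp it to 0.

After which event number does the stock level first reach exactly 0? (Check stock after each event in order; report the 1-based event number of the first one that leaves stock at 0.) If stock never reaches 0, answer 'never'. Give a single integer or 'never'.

Processing events:
Start: stock = 9
  Event 1 (adjust -3): 9 + -3 = 6
  Event 2 (restock 13): 6 + 13 = 19
  Event 3 (sale 9): sell min(9,19)=9. stock: 19 - 9 = 10. total_sold = 9
  Event 4 (sale 20): sell min(20,10)=10. stock: 10 - 10 = 0. total_sold = 19
  Event 5 (sale 3): sell min(3,0)=0. stock: 0 - 0 = 0. total_sold = 19
  Event 6 (restock 20): 0 + 20 = 20
  Event 7 (sale 7): sell min(7,20)=7. stock: 20 - 7 = 13. total_sold = 26
  Event 8 (sale 23): sell min(23,13)=13. stock: 13 - 13 = 0. total_sold = 39
  Event 9 (sale 15): sell min(15,0)=0. stock: 0 - 0 = 0. total_sold = 39
  Event 10 (restock 37): 0 + 37 = 37
Final: stock = 37, total_sold = 39

First zero at event 4.

Answer: 4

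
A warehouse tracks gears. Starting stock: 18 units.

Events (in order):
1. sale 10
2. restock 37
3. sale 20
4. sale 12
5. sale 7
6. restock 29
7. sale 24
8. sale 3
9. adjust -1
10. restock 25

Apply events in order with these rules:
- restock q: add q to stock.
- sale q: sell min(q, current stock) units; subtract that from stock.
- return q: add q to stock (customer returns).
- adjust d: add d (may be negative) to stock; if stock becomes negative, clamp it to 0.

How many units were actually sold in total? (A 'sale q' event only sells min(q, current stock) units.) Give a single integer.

Processing events:
Start: stock = 18
  Event 1 (sale 10): sell min(10,18)=10. stock: 18 - 10 = 8. total_sold = 10
  Event 2 (restock 37): 8 + 37 = 45
  Event 3 (sale 20): sell min(20,45)=20. stock: 45 - 20 = 25. total_sold = 30
  Event 4 (sale 12): sell min(12,25)=12. stock: 25 - 12 = 13. total_sold = 42
  Event 5 (sale 7): sell min(7,13)=7. stock: 13 - 7 = 6. total_sold = 49
  Event 6 (restock 29): 6 + 29 = 35
  Event 7 (sale 24): sell min(24,35)=24. stock: 35 - 24 = 11. total_sold = 73
  Event 8 (sale 3): sell min(3,11)=3. stock: 11 - 3 = 8. total_sold = 76
  Event 9 (adjust -1): 8 + -1 = 7
  Event 10 (restock 25): 7 + 25 = 32
Final: stock = 32, total_sold = 76

Answer: 76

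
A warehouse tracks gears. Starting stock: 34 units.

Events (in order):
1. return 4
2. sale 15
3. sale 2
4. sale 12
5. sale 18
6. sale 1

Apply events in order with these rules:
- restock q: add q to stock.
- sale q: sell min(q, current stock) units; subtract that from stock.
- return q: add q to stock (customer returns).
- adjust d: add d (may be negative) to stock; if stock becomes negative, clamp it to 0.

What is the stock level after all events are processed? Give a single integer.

Answer: 0

Derivation:
Processing events:
Start: stock = 34
  Event 1 (return 4): 34 + 4 = 38
  Event 2 (sale 15): sell min(15,38)=15. stock: 38 - 15 = 23. total_sold = 15
  Event 3 (sale 2): sell min(2,23)=2. stock: 23 - 2 = 21. total_sold = 17
  Event 4 (sale 12): sell min(12,21)=12. stock: 21 - 12 = 9. total_sold = 29
  Event 5 (sale 18): sell min(18,9)=9. stock: 9 - 9 = 0. total_sold = 38
  Event 6 (sale 1): sell min(1,0)=0. stock: 0 - 0 = 0. total_sold = 38
Final: stock = 0, total_sold = 38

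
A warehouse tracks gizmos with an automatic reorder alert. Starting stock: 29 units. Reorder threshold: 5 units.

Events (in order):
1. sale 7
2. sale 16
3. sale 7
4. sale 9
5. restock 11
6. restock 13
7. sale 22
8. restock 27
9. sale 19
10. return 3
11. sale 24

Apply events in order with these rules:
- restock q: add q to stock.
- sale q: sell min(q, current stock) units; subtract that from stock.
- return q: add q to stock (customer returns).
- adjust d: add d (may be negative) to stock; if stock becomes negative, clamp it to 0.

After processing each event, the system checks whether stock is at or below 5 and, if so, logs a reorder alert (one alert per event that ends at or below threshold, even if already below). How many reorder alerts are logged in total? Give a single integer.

Answer: 4

Derivation:
Processing events:
Start: stock = 29
  Event 1 (sale 7): sell min(7,29)=7. stock: 29 - 7 = 22. total_sold = 7
  Event 2 (sale 16): sell min(16,22)=16. stock: 22 - 16 = 6. total_sold = 23
  Event 3 (sale 7): sell min(7,6)=6. stock: 6 - 6 = 0. total_sold = 29
  Event 4 (sale 9): sell min(9,0)=0. stock: 0 - 0 = 0. total_sold = 29
  Event 5 (restock 11): 0 + 11 = 11
  Event 6 (restock 13): 11 + 13 = 24
  Event 7 (sale 22): sell min(22,24)=22. stock: 24 - 22 = 2. total_sold = 51
  Event 8 (restock 27): 2 + 27 = 29
  Event 9 (sale 19): sell min(19,29)=19. stock: 29 - 19 = 10. total_sold = 70
  Event 10 (return 3): 10 + 3 = 13
  Event 11 (sale 24): sell min(24,13)=13. stock: 13 - 13 = 0. total_sold = 83
Final: stock = 0, total_sold = 83

Checking against threshold 5:
  After event 1: stock=22 > 5
  After event 2: stock=6 > 5
  After event 3: stock=0 <= 5 -> ALERT
  After event 4: stock=0 <= 5 -> ALERT
  After event 5: stock=11 > 5
  After event 6: stock=24 > 5
  After event 7: stock=2 <= 5 -> ALERT
  After event 8: stock=29 > 5
  After event 9: stock=10 > 5
  After event 10: stock=13 > 5
  After event 11: stock=0 <= 5 -> ALERT
Alert events: [3, 4, 7, 11]. Count = 4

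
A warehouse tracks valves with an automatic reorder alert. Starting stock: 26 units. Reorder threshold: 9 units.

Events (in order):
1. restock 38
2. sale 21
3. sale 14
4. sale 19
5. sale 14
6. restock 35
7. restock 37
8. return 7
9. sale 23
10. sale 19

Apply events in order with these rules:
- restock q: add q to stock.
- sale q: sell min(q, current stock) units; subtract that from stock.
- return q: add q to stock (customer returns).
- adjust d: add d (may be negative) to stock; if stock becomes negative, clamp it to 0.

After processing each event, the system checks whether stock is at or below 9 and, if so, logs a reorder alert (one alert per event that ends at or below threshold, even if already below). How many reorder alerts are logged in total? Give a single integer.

Answer: 1

Derivation:
Processing events:
Start: stock = 26
  Event 1 (restock 38): 26 + 38 = 64
  Event 2 (sale 21): sell min(21,64)=21. stock: 64 - 21 = 43. total_sold = 21
  Event 3 (sale 14): sell min(14,43)=14. stock: 43 - 14 = 29. total_sold = 35
  Event 4 (sale 19): sell min(19,29)=19. stock: 29 - 19 = 10. total_sold = 54
  Event 5 (sale 14): sell min(14,10)=10. stock: 10 - 10 = 0. total_sold = 64
  Event 6 (restock 35): 0 + 35 = 35
  Event 7 (restock 37): 35 + 37 = 72
  Event 8 (return 7): 72 + 7 = 79
  Event 9 (sale 23): sell min(23,79)=23. stock: 79 - 23 = 56. total_sold = 87
  Event 10 (sale 19): sell min(19,56)=19. stock: 56 - 19 = 37. total_sold = 106
Final: stock = 37, total_sold = 106

Checking against threshold 9:
  After event 1: stock=64 > 9
  After event 2: stock=43 > 9
  After event 3: stock=29 > 9
  After event 4: stock=10 > 9
  After event 5: stock=0 <= 9 -> ALERT
  After event 6: stock=35 > 9
  After event 7: stock=72 > 9
  After event 8: stock=79 > 9
  After event 9: stock=56 > 9
  After event 10: stock=37 > 9
Alert events: [5]. Count = 1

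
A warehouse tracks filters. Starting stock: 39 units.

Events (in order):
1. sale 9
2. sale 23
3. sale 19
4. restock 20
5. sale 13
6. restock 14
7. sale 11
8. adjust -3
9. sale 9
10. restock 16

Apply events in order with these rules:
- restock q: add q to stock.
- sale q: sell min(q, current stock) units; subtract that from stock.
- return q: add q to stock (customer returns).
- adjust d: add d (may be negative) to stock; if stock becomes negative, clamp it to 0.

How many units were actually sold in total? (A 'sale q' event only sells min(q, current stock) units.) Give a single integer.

Answer: 70

Derivation:
Processing events:
Start: stock = 39
  Event 1 (sale 9): sell min(9,39)=9. stock: 39 - 9 = 30. total_sold = 9
  Event 2 (sale 23): sell min(23,30)=23. stock: 30 - 23 = 7. total_sold = 32
  Event 3 (sale 19): sell min(19,7)=7. stock: 7 - 7 = 0. total_sold = 39
  Event 4 (restock 20): 0 + 20 = 20
  Event 5 (sale 13): sell min(13,20)=13. stock: 20 - 13 = 7. total_sold = 52
  Event 6 (restock 14): 7 + 14 = 21
  Event 7 (sale 11): sell min(11,21)=11. stock: 21 - 11 = 10. total_sold = 63
  Event 8 (adjust -3): 10 + -3 = 7
  Event 9 (sale 9): sell min(9,7)=7. stock: 7 - 7 = 0. total_sold = 70
  Event 10 (restock 16): 0 + 16 = 16
Final: stock = 16, total_sold = 70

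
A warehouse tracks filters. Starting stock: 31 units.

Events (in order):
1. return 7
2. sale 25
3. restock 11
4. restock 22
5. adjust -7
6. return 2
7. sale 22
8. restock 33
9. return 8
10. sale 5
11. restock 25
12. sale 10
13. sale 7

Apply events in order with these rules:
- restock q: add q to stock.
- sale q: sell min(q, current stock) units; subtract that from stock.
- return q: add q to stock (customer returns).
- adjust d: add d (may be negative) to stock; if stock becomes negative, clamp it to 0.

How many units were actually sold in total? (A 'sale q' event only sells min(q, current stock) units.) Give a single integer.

Answer: 69

Derivation:
Processing events:
Start: stock = 31
  Event 1 (return 7): 31 + 7 = 38
  Event 2 (sale 25): sell min(25,38)=25. stock: 38 - 25 = 13. total_sold = 25
  Event 3 (restock 11): 13 + 11 = 24
  Event 4 (restock 22): 24 + 22 = 46
  Event 5 (adjust -7): 46 + -7 = 39
  Event 6 (return 2): 39 + 2 = 41
  Event 7 (sale 22): sell min(22,41)=22. stock: 41 - 22 = 19. total_sold = 47
  Event 8 (restock 33): 19 + 33 = 52
  Event 9 (return 8): 52 + 8 = 60
  Event 10 (sale 5): sell min(5,60)=5. stock: 60 - 5 = 55. total_sold = 52
  Event 11 (restock 25): 55 + 25 = 80
  Event 12 (sale 10): sell min(10,80)=10. stock: 80 - 10 = 70. total_sold = 62
  Event 13 (sale 7): sell min(7,70)=7. stock: 70 - 7 = 63. total_sold = 69
Final: stock = 63, total_sold = 69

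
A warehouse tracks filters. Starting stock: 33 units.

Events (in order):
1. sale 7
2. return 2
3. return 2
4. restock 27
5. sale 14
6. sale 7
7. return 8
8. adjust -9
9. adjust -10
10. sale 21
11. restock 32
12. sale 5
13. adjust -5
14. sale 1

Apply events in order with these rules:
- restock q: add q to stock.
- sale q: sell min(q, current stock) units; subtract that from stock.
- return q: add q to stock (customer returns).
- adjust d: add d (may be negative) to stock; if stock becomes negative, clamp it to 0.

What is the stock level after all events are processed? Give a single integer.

Answer: 25

Derivation:
Processing events:
Start: stock = 33
  Event 1 (sale 7): sell min(7,33)=7. stock: 33 - 7 = 26. total_sold = 7
  Event 2 (return 2): 26 + 2 = 28
  Event 3 (return 2): 28 + 2 = 30
  Event 4 (restock 27): 30 + 27 = 57
  Event 5 (sale 14): sell min(14,57)=14. stock: 57 - 14 = 43. total_sold = 21
  Event 6 (sale 7): sell min(7,43)=7. stock: 43 - 7 = 36. total_sold = 28
  Event 7 (return 8): 36 + 8 = 44
  Event 8 (adjust -9): 44 + -9 = 35
  Event 9 (adjust -10): 35 + -10 = 25
  Event 10 (sale 21): sell min(21,25)=21. stock: 25 - 21 = 4. total_sold = 49
  Event 11 (restock 32): 4 + 32 = 36
  Event 12 (sale 5): sell min(5,36)=5. stock: 36 - 5 = 31. total_sold = 54
  Event 13 (adjust -5): 31 + -5 = 26
  Event 14 (sale 1): sell min(1,26)=1. stock: 26 - 1 = 25. total_sold = 55
Final: stock = 25, total_sold = 55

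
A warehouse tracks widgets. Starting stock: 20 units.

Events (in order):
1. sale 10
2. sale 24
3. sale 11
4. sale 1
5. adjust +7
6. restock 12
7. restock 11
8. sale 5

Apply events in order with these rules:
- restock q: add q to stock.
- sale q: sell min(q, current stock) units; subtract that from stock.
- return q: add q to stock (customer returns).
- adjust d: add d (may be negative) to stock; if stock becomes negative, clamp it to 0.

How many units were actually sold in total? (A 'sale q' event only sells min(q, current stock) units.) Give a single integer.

Answer: 25

Derivation:
Processing events:
Start: stock = 20
  Event 1 (sale 10): sell min(10,20)=10. stock: 20 - 10 = 10. total_sold = 10
  Event 2 (sale 24): sell min(24,10)=10. stock: 10 - 10 = 0. total_sold = 20
  Event 3 (sale 11): sell min(11,0)=0. stock: 0 - 0 = 0. total_sold = 20
  Event 4 (sale 1): sell min(1,0)=0. stock: 0 - 0 = 0. total_sold = 20
  Event 5 (adjust +7): 0 + 7 = 7
  Event 6 (restock 12): 7 + 12 = 19
  Event 7 (restock 11): 19 + 11 = 30
  Event 8 (sale 5): sell min(5,30)=5. stock: 30 - 5 = 25. total_sold = 25
Final: stock = 25, total_sold = 25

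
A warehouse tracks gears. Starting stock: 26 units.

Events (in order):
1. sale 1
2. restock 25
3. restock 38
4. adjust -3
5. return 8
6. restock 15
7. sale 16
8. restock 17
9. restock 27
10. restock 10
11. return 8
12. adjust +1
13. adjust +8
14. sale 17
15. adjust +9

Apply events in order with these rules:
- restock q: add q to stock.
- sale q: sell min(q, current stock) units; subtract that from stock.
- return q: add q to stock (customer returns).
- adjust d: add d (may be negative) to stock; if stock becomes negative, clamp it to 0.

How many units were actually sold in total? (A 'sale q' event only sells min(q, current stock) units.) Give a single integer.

Processing events:
Start: stock = 26
  Event 1 (sale 1): sell min(1,26)=1. stock: 26 - 1 = 25. total_sold = 1
  Event 2 (restock 25): 25 + 25 = 50
  Event 3 (restock 38): 50 + 38 = 88
  Event 4 (adjust -3): 88 + -3 = 85
  Event 5 (return 8): 85 + 8 = 93
  Event 6 (restock 15): 93 + 15 = 108
  Event 7 (sale 16): sell min(16,108)=16. stock: 108 - 16 = 92. total_sold = 17
  Event 8 (restock 17): 92 + 17 = 109
  Event 9 (restock 27): 109 + 27 = 136
  Event 10 (restock 10): 136 + 10 = 146
  Event 11 (return 8): 146 + 8 = 154
  Event 12 (adjust +1): 154 + 1 = 155
  Event 13 (adjust +8): 155 + 8 = 163
  Event 14 (sale 17): sell min(17,163)=17. stock: 163 - 17 = 146. total_sold = 34
  Event 15 (adjust +9): 146 + 9 = 155
Final: stock = 155, total_sold = 34

Answer: 34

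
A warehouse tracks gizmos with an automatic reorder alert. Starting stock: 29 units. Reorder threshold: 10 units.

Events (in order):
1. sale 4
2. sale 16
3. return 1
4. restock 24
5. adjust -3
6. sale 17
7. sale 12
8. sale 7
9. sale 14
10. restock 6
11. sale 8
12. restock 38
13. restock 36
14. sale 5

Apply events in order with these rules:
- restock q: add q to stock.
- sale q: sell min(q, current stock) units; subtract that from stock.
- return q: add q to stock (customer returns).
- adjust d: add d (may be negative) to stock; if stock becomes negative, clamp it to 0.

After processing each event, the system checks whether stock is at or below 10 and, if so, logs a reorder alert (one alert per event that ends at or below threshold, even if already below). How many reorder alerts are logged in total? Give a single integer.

Answer: 7

Derivation:
Processing events:
Start: stock = 29
  Event 1 (sale 4): sell min(4,29)=4. stock: 29 - 4 = 25. total_sold = 4
  Event 2 (sale 16): sell min(16,25)=16. stock: 25 - 16 = 9. total_sold = 20
  Event 3 (return 1): 9 + 1 = 10
  Event 4 (restock 24): 10 + 24 = 34
  Event 5 (adjust -3): 34 + -3 = 31
  Event 6 (sale 17): sell min(17,31)=17. stock: 31 - 17 = 14. total_sold = 37
  Event 7 (sale 12): sell min(12,14)=12. stock: 14 - 12 = 2. total_sold = 49
  Event 8 (sale 7): sell min(7,2)=2. stock: 2 - 2 = 0. total_sold = 51
  Event 9 (sale 14): sell min(14,0)=0. stock: 0 - 0 = 0. total_sold = 51
  Event 10 (restock 6): 0 + 6 = 6
  Event 11 (sale 8): sell min(8,6)=6. stock: 6 - 6 = 0. total_sold = 57
  Event 12 (restock 38): 0 + 38 = 38
  Event 13 (restock 36): 38 + 36 = 74
  Event 14 (sale 5): sell min(5,74)=5. stock: 74 - 5 = 69. total_sold = 62
Final: stock = 69, total_sold = 62

Checking against threshold 10:
  After event 1: stock=25 > 10
  After event 2: stock=9 <= 10 -> ALERT
  After event 3: stock=10 <= 10 -> ALERT
  After event 4: stock=34 > 10
  After event 5: stock=31 > 10
  After event 6: stock=14 > 10
  After event 7: stock=2 <= 10 -> ALERT
  After event 8: stock=0 <= 10 -> ALERT
  After event 9: stock=0 <= 10 -> ALERT
  After event 10: stock=6 <= 10 -> ALERT
  After event 11: stock=0 <= 10 -> ALERT
  After event 12: stock=38 > 10
  After event 13: stock=74 > 10
  After event 14: stock=69 > 10
Alert events: [2, 3, 7, 8, 9, 10, 11]. Count = 7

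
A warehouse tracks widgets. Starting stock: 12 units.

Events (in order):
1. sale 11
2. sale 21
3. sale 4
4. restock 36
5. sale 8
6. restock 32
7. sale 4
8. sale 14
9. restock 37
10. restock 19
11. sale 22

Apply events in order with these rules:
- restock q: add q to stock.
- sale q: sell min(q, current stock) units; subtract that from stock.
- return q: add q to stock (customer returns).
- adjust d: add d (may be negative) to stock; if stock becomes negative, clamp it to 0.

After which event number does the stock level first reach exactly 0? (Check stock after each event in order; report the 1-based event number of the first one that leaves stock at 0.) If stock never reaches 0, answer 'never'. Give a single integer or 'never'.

Processing events:
Start: stock = 12
  Event 1 (sale 11): sell min(11,12)=11. stock: 12 - 11 = 1. total_sold = 11
  Event 2 (sale 21): sell min(21,1)=1. stock: 1 - 1 = 0. total_sold = 12
  Event 3 (sale 4): sell min(4,0)=0. stock: 0 - 0 = 0. total_sold = 12
  Event 4 (restock 36): 0 + 36 = 36
  Event 5 (sale 8): sell min(8,36)=8. stock: 36 - 8 = 28. total_sold = 20
  Event 6 (restock 32): 28 + 32 = 60
  Event 7 (sale 4): sell min(4,60)=4. stock: 60 - 4 = 56. total_sold = 24
  Event 8 (sale 14): sell min(14,56)=14. stock: 56 - 14 = 42. total_sold = 38
  Event 9 (restock 37): 42 + 37 = 79
  Event 10 (restock 19): 79 + 19 = 98
  Event 11 (sale 22): sell min(22,98)=22. stock: 98 - 22 = 76. total_sold = 60
Final: stock = 76, total_sold = 60

First zero at event 2.

Answer: 2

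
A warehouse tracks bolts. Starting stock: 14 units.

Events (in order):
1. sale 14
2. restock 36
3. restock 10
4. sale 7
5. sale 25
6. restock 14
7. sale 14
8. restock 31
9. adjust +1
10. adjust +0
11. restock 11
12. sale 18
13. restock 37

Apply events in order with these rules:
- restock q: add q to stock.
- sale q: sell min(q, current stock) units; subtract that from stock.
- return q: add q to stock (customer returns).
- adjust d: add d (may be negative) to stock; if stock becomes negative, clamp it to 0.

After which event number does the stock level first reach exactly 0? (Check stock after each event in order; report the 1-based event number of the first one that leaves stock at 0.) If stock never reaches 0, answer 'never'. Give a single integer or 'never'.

Processing events:
Start: stock = 14
  Event 1 (sale 14): sell min(14,14)=14. stock: 14 - 14 = 0. total_sold = 14
  Event 2 (restock 36): 0 + 36 = 36
  Event 3 (restock 10): 36 + 10 = 46
  Event 4 (sale 7): sell min(7,46)=7. stock: 46 - 7 = 39. total_sold = 21
  Event 5 (sale 25): sell min(25,39)=25. stock: 39 - 25 = 14. total_sold = 46
  Event 6 (restock 14): 14 + 14 = 28
  Event 7 (sale 14): sell min(14,28)=14. stock: 28 - 14 = 14. total_sold = 60
  Event 8 (restock 31): 14 + 31 = 45
  Event 9 (adjust +1): 45 + 1 = 46
  Event 10 (adjust +0): 46 + 0 = 46
  Event 11 (restock 11): 46 + 11 = 57
  Event 12 (sale 18): sell min(18,57)=18. stock: 57 - 18 = 39. total_sold = 78
  Event 13 (restock 37): 39 + 37 = 76
Final: stock = 76, total_sold = 78

First zero at event 1.

Answer: 1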